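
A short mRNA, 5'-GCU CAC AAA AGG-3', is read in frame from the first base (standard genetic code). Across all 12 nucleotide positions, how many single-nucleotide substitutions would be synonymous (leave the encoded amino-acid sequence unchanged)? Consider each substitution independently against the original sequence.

7

Codon 1 (GCU, Ala): 3 synonymous substitutions.
Codon 2 (CAC, His): 1 synonymous substitution.
Codon 3 (AAA, Lys): 1 synonymous substitution.
Codon 4 (AGG, Arg): 2 synonymous substitutions.
Total: 3 + 1 + 1 + 2 = 7.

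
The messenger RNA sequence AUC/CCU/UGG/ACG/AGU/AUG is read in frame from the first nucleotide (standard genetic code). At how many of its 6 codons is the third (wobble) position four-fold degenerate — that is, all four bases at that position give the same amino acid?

Codon 1 AUC (Ile): third position 3-fold.
Codon 2 CCU (Pro): third position 4-fold.
Codon 3 UGG (Trp): third position 1-fold.
Codon 4 ACG (Thr): third position 4-fold.
Codon 5 AGU (Ser): third position 2-fold.
Codon 6 AUG (Met): third position 1-fold.
Four-fold degenerate third positions: 2.

2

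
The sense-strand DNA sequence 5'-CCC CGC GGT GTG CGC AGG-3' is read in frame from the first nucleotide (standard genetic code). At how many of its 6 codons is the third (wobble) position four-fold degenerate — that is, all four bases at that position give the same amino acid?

5

Codon 1 CCC (Pro): third position 4-fold.
Codon 2 CGC (Arg): third position 4-fold.
Codon 3 GGT (Gly): third position 4-fold.
Codon 4 GTG (Val): third position 4-fold.
Codon 5 CGC (Arg): third position 4-fold.
Codon 6 AGG (Arg): third position 2-fold.
Four-fold degenerate third positions: 5.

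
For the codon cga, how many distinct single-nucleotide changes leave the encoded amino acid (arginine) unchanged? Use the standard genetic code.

Position 1: AGA → 1 synonymous.
Position 2: none → 0 synonymous.
Position 3: CGU, CGC, CGG → 3 synonymous.
Total: 1 + 0 + 3 = 4.

4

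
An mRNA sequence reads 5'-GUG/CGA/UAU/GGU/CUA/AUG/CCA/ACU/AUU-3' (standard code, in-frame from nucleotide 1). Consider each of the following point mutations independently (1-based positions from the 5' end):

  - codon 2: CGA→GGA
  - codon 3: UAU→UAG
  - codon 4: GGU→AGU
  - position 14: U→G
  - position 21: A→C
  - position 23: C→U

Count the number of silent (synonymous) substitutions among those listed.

Codon 2: CGA (Arg) → GGA (Gly) — missense.
Codon 3: UAU (Tyr) → UAG (Stop) — nonsense.
Codon 4: GGU (Gly) → AGU (Ser) — missense.
Codon 5: CUA (Leu) → CGA (Arg) — missense.
Codon 7: CCA (Pro) → CCC (Pro) — synonymous.
Codon 8: ACU (Thr) → AUU (Ile) — missense.
Synonymous: 1 of 6.

1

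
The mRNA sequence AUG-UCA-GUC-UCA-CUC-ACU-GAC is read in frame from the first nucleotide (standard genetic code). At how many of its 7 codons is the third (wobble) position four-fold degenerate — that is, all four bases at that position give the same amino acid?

5

Codon 1 AUG (Met): third position 1-fold.
Codon 2 UCA (Ser): third position 4-fold.
Codon 3 GUC (Val): third position 4-fold.
Codon 4 UCA (Ser): third position 4-fold.
Codon 5 CUC (Leu): third position 4-fold.
Codon 6 ACU (Thr): third position 4-fold.
Codon 7 GAC (Asp): third position 2-fold.
Four-fold degenerate third positions: 5.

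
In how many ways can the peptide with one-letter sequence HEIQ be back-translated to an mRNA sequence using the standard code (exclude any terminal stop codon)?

24

His: 2 codons.
Glu: 2 codons.
Ile: 3 codons.
Gln: 2 codons.
2 × 2 × 3 × 2 = 24.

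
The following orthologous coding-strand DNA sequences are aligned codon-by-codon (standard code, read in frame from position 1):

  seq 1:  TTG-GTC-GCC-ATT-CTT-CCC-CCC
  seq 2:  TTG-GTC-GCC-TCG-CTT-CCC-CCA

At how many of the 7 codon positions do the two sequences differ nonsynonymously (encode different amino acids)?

1

Codon 1: TTG Leu / TTG Leu — identical.
Codon 2: GTC Val / GTC Val — identical.
Codon 3: GCC Ala / GCC Ala — identical.
Codon 4: ATT Ile / TCG Ser — nonsynonymous.
Codon 5: CTT Leu / CTT Leu — identical.
Codon 6: CCC Pro / CCC Pro — identical.
Codon 7: CCC Pro / CCA Pro — synonymous.
Nonsynonymous differences: 1.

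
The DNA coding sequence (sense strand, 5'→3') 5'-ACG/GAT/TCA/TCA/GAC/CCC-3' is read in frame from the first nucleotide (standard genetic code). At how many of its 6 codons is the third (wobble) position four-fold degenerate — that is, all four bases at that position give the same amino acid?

Codon 1 ACG (Thr): third position 4-fold.
Codon 2 GAT (Asp): third position 2-fold.
Codon 3 TCA (Ser): third position 4-fold.
Codon 4 TCA (Ser): third position 4-fold.
Codon 5 GAC (Asp): third position 2-fold.
Codon 6 CCC (Pro): third position 4-fold.
Four-fold degenerate third positions: 4.

4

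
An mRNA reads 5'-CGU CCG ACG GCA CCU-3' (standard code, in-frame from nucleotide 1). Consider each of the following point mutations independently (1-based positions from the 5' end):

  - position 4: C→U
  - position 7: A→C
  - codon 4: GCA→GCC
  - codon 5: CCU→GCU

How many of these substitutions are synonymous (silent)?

Codon 2: CCG (Pro) → UCG (Ser) — missense.
Codon 3: ACG (Thr) → CCG (Pro) — missense.
Codon 4: GCA (Ala) → GCC (Ala) — synonymous.
Codon 5: CCU (Pro) → GCU (Ala) — missense.
Synonymous: 1 of 4.

1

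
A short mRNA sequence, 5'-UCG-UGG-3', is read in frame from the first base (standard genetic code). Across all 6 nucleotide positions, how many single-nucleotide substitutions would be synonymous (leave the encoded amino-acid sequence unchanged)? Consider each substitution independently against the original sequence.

Codon 1 (UCG, Ser): 3 synonymous substitutions.
Codon 2 (UGG, Trp): 0 synonymous substitutions.
Total: 3 + 0 = 3.

3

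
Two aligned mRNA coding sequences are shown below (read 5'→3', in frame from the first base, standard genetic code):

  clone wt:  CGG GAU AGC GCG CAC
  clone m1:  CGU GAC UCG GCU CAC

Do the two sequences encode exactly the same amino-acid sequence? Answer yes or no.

yes

Codon 1: CGG Arg / CGU Arg — synonymous.
Codon 2: GAU Asp / GAC Asp — synonymous.
Codon 3: AGC Ser / UCG Ser — synonymous.
Codon 4: GCG Ala / GCU Ala — synonymous.
Codon 5: CAC His / CAC His — identical.
Nonsynonymous differences: 0 → same protein.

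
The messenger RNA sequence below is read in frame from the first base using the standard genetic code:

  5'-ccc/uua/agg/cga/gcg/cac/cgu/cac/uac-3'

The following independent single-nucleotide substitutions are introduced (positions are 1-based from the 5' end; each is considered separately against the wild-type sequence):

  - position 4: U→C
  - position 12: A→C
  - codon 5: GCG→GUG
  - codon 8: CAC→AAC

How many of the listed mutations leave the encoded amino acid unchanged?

2

Codon 2: UUA (Leu) → CUA (Leu) — synonymous.
Codon 4: CGA (Arg) → CGC (Arg) — synonymous.
Codon 5: GCG (Ala) → GUG (Val) — missense.
Codon 8: CAC (His) → AAC (Asn) — missense.
Synonymous: 2 of 4.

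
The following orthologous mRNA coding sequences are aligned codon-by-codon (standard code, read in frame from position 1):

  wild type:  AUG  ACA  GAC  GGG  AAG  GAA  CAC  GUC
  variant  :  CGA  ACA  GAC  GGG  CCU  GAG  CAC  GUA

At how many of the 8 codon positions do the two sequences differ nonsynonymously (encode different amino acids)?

2

Codon 1: AUG Met / CGA Arg — nonsynonymous.
Codon 2: ACA Thr / ACA Thr — identical.
Codon 3: GAC Asp / GAC Asp — identical.
Codon 4: GGG Gly / GGG Gly — identical.
Codon 5: AAG Lys / CCU Pro — nonsynonymous.
Codon 6: GAA Glu / GAG Glu — synonymous.
Codon 7: CAC His / CAC His — identical.
Codon 8: GUC Val / GUA Val — synonymous.
Nonsynonymous differences: 2.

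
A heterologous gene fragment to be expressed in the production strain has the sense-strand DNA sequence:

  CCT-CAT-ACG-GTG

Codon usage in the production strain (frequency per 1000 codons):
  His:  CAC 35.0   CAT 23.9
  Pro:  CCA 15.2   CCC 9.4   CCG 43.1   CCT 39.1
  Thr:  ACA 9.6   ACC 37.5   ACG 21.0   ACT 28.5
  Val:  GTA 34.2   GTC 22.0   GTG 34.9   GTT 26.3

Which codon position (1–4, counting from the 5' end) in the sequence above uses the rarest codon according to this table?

Codon 1 CCT (Pro): 39.1 per 1000.
Codon 2 CAT (His): 23.9 per 1000.
Codon 3 ACG (Thr): 21.0 per 1000.
Codon 4 GTG (Val): 34.9 per 1000.
Lowest frequency is 21.0 at codon 3.

3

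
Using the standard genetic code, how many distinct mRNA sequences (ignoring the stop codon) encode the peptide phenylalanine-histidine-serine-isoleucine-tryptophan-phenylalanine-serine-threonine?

3456

Phe: 2 codons.
His: 2 codons.
Ser: 6 codons.
Ile: 3 codons.
Trp: 1 codon.
Phe: 2 codons.
Ser: 6 codons.
Thr: 4 codons.
2 × 2 × 6 × 3 × 1 × 2 × 6 × 4 = 3456.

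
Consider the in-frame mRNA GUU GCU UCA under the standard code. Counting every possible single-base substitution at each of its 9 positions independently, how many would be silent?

Codon 1 (GUU, Val): 3 synonymous substitutions.
Codon 2 (GCU, Ala): 3 synonymous substitutions.
Codon 3 (UCA, Ser): 3 synonymous substitutions.
Total: 3 + 3 + 3 = 9.

9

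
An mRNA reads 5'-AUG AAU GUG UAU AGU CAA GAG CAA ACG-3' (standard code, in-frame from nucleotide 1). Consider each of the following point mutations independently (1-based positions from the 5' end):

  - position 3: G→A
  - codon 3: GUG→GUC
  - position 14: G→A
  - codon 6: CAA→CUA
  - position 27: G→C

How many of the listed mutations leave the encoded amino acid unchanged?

Codon 1: AUG (Met) → AUA (Ile) — missense.
Codon 3: GUG (Val) → GUC (Val) — synonymous.
Codon 5: AGU (Ser) → AAU (Asn) — missense.
Codon 6: CAA (Gln) → CUA (Leu) — missense.
Codon 9: ACG (Thr) → ACC (Thr) — synonymous.
Synonymous: 2 of 5.

2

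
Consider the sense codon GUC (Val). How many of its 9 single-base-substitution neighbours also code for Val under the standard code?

Position 1: none → 0 synonymous.
Position 2: none → 0 synonymous.
Position 3: GUU, GUA, GUG → 3 synonymous.
Total: 0 + 0 + 3 = 3.

3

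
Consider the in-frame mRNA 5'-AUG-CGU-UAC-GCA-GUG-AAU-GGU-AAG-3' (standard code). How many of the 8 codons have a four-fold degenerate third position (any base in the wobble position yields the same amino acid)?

Codon 1 AUG (Met): third position 1-fold.
Codon 2 CGU (Arg): third position 4-fold.
Codon 3 UAC (Tyr): third position 2-fold.
Codon 4 GCA (Ala): third position 4-fold.
Codon 5 GUG (Val): third position 4-fold.
Codon 6 AAU (Asn): third position 2-fold.
Codon 7 GGU (Gly): third position 4-fold.
Codon 8 AAG (Lys): third position 2-fold.
Four-fold degenerate third positions: 4.

4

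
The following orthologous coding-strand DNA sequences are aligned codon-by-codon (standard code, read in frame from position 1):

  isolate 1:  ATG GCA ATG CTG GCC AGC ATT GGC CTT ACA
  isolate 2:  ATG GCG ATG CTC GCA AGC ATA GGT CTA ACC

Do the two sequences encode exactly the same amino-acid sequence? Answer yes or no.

Codon 1: ATG Met / ATG Met — identical.
Codon 2: GCA Ala / GCG Ala — synonymous.
Codon 3: ATG Met / ATG Met — identical.
Codon 4: CTG Leu / CTC Leu — synonymous.
Codon 5: GCC Ala / GCA Ala — synonymous.
Codon 6: AGC Ser / AGC Ser — identical.
Codon 7: ATT Ile / ATA Ile — synonymous.
Codon 8: GGC Gly / GGT Gly — synonymous.
Codon 9: CTT Leu / CTA Leu — synonymous.
Codon 10: ACA Thr / ACC Thr — synonymous.
Nonsynonymous differences: 0 → same protein.

yes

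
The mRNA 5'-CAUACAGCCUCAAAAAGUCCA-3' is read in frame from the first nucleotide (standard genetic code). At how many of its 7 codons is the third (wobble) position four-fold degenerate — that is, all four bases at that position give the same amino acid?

Codon 1 CAU (His): third position 2-fold.
Codon 2 ACA (Thr): third position 4-fold.
Codon 3 GCC (Ala): third position 4-fold.
Codon 4 UCA (Ser): third position 4-fold.
Codon 5 AAA (Lys): third position 2-fold.
Codon 6 AGU (Ser): third position 2-fold.
Codon 7 CCA (Pro): third position 4-fold.
Four-fold degenerate third positions: 4.

4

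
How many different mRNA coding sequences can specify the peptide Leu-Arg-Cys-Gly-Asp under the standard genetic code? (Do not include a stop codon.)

576

Leu: 6 codons.
Arg: 6 codons.
Cys: 2 codons.
Gly: 4 codons.
Asp: 2 codons.
6 × 6 × 2 × 4 × 2 = 576.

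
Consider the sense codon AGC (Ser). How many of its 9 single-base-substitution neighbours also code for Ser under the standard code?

Position 1: none → 0 synonymous.
Position 2: none → 0 synonymous.
Position 3: AGT → 1 synonymous.
Total: 0 + 0 + 1 = 1.

1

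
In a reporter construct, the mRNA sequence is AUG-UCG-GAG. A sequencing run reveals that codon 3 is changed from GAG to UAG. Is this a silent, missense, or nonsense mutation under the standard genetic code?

nonsense

Position 7 falls in codon 3: GAG → Glu.
After the substitution the codon is UAG → Stop.
The new codon is a stop codon, so this is a nonsense mutation.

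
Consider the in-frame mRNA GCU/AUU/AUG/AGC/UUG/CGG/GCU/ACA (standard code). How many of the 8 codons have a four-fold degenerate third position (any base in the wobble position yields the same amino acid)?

4

Codon 1 GCU (Ala): third position 4-fold.
Codon 2 AUU (Ile): third position 3-fold.
Codon 3 AUG (Met): third position 1-fold.
Codon 4 AGC (Ser): third position 2-fold.
Codon 5 UUG (Leu): third position 2-fold.
Codon 6 CGG (Arg): third position 4-fold.
Codon 7 GCU (Ala): third position 4-fold.
Codon 8 ACA (Thr): third position 4-fold.
Four-fold degenerate third positions: 4.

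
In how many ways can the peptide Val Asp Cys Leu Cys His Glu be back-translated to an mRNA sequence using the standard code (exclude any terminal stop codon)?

768

Val: 4 codons.
Asp: 2 codons.
Cys: 2 codons.
Leu: 6 codons.
Cys: 2 codons.
His: 2 codons.
Glu: 2 codons.
4 × 2 × 2 × 6 × 2 × 2 × 2 = 768.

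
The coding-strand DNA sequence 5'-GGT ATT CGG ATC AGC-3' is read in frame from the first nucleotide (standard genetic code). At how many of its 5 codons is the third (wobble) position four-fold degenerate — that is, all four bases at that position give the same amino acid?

Codon 1 GGT (Gly): third position 4-fold.
Codon 2 ATT (Ile): third position 3-fold.
Codon 3 CGG (Arg): third position 4-fold.
Codon 4 ATC (Ile): third position 3-fold.
Codon 5 AGC (Ser): third position 2-fold.
Four-fold degenerate third positions: 2.

2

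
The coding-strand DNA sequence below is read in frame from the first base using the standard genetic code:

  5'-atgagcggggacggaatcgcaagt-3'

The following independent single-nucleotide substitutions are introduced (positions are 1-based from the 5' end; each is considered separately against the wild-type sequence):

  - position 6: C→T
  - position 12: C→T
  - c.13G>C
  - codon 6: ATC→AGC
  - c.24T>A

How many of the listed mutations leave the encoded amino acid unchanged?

Codon 2: AGC (Ser) → AGT (Ser) — synonymous.
Codon 4: GAC (Asp) → GAT (Asp) — synonymous.
Codon 5: GGA (Gly) → CGA (Arg) — missense.
Codon 6: ATC (Ile) → AGC (Ser) — missense.
Codon 8: AGT (Ser) → AGA (Arg) — missense.
Synonymous: 2 of 5.

2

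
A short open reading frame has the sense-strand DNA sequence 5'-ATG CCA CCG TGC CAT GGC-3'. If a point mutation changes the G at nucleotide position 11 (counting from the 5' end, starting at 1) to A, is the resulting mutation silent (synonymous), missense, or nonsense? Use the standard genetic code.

Position 11 falls in codon 4: TGC → Cys.
After the substitution the codon is TAC → Tyr.
Cys ≠ Tyr, so this is a missense mutation.

missense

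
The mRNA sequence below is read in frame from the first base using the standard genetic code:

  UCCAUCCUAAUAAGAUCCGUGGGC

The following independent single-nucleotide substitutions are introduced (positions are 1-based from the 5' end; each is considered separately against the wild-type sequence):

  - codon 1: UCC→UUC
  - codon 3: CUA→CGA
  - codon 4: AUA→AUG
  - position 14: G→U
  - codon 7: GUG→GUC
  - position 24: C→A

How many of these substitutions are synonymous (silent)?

Codon 1: UCC (Ser) → UUC (Phe) — missense.
Codon 3: CUA (Leu) → CGA (Arg) — missense.
Codon 4: AUA (Ile) → AUG (Met) — missense.
Codon 5: AGA (Arg) → AUA (Ile) — missense.
Codon 7: GUG (Val) → GUC (Val) — synonymous.
Codon 8: GGC (Gly) → GGA (Gly) — synonymous.
Synonymous: 2 of 6.

2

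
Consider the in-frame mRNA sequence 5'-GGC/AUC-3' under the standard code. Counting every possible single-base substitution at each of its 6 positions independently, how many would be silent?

Codon 1 (GGC, Gly): 3 synonymous substitutions.
Codon 2 (AUC, Ile): 2 synonymous substitutions.
Total: 3 + 2 = 5.

5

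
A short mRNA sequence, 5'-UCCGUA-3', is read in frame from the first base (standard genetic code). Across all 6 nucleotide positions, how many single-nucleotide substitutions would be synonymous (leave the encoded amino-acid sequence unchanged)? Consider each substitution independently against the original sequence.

6

Codon 1 (UCC, Ser): 3 synonymous substitutions.
Codon 2 (GUA, Val): 3 synonymous substitutions.
Total: 3 + 3 = 6.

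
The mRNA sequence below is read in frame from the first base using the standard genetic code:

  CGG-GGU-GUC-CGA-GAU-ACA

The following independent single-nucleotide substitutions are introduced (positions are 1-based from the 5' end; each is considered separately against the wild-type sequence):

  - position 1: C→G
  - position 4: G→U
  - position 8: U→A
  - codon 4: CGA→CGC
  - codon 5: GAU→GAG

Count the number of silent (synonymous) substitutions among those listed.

Codon 1: CGG (Arg) → GGG (Gly) — missense.
Codon 2: GGU (Gly) → UGU (Cys) — missense.
Codon 3: GUC (Val) → GAC (Asp) — missense.
Codon 4: CGA (Arg) → CGC (Arg) — synonymous.
Codon 5: GAU (Asp) → GAG (Glu) — missense.
Synonymous: 1 of 5.

1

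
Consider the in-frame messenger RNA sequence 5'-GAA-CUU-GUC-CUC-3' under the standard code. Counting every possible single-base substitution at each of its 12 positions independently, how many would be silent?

10

Codon 1 (GAA, Glu): 1 synonymous substitution.
Codon 2 (CUU, Leu): 3 synonymous substitutions.
Codon 3 (GUC, Val): 3 synonymous substitutions.
Codon 4 (CUC, Leu): 3 synonymous substitutions.
Total: 1 + 3 + 3 + 3 = 10.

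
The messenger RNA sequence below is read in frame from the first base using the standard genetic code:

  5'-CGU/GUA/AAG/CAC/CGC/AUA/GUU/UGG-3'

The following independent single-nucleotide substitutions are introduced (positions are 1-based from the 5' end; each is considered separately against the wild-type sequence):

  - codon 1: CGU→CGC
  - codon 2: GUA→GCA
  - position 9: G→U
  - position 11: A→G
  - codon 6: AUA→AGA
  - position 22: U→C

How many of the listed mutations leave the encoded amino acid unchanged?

1

Codon 1: CGU (Arg) → CGC (Arg) — synonymous.
Codon 2: GUA (Val) → GCA (Ala) — missense.
Codon 3: AAG (Lys) → AAU (Asn) — missense.
Codon 4: CAC (His) → CGC (Arg) — missense.
Codon 6: AUA (Ile) → AGA (Arg) — missense.
Codon 8: UGG (Trp) → CGG (Arg) — missense.
Synonymous: 1 of 6.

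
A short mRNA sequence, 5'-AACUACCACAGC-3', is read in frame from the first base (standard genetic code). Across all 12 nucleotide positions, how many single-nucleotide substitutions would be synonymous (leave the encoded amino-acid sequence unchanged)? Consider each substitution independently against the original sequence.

4

Codon 1 (AAC, Asn): 1 synonymous substitution.
Codon 2 (UAC, Tyr): 1 synonymous substitution.
Codon 3 (CAC, His): 1 synonymous substitution.
Codon 4 (AGC, Ser): 1 synonymous substitution.
Total: 1 + 1 + 1 + 1 = 4.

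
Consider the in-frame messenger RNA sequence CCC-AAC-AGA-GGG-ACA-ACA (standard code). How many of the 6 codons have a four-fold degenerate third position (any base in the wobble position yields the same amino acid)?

4

Codon 1 CCC (Pro): third position 4-fold.
Codon 2 AAC (Asn): third position 2-fold.
Codon 3 AGA (Arg): third position 2-fold.
Codon 4 GGG (Gly): third position 4-fold.
Codon 5 ACA (Thr): third position 4-fold.
Codon 6 ACA (Thr): third position 4-fold.
Four-fold degenerate third positions: 4.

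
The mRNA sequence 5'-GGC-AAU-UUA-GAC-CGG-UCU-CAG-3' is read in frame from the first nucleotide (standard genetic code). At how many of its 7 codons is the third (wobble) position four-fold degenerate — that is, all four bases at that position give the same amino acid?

Codon 1 GGC (Gly): third position 4-fold.
Codon 2 AAU (Asn): third position 2-fold.
Codon 3 UUA (Leu): third position 2-fold.
Codon 4 GAC (Asp): third position 2-fold.
Codon 5 CGG (Arg): third position 4-fold.
Codon 6 UCU (Ser): third position 4-fold.
Codon 7 CAG (Gln): third position 2-fold.
Four-fold degenerate third positions: 3.

3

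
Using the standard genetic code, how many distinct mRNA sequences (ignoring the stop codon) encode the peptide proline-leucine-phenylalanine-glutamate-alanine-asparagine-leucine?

Pro: 4 codons.
Leu: 6 codons.
Phe: 2 codons.
Glu: 2 codons.
Ala: 4 codons.
Asn: 2 codons.
Leu: 6 codons.
4 × 6 × 2 × 2 × 4 × 2 × 6 = 4608.

4608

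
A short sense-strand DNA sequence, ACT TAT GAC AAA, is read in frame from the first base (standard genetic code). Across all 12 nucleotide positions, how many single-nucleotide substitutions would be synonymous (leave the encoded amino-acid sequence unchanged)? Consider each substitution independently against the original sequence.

6

Codon 1 (ACT, Thr): 3 synonymous substitutions.
Codon 2 (TAT, Tyr): 1 synonymous substitution.
Codon 3 (GAC, Asp): 1 synonymous substitution.
Codon 4 (AAA, Lys): 1 synonymous substitution.
Total: 3 + 1 + 1 + 1 = 6.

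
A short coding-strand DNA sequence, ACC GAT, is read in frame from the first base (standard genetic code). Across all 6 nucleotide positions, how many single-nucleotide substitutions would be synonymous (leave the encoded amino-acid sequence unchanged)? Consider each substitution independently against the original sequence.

Codon 1 (ACC, Thr): 3 synonymous substitutions.
Codon 2 (GAT, Asp): 1 synonymous substitution.
Total: 3 + 1 = 4.

4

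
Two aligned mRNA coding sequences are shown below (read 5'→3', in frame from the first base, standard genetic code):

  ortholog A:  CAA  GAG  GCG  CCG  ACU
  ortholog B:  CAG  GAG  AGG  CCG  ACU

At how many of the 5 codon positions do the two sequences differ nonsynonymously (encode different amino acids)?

Codon 1: CAA Gln / CAG Gln — synonymous.
Codon 2: GAG Glu / GAG Glu — identical.
Codon 3: GCG Ala / AGG Arg — nonsynonymous.
Codon 4: CCG Pro / CCG Pro — identical.
Codon 5: ACU Thr / ACU Thr — identical.
Nonsynonymous differences: 1.

1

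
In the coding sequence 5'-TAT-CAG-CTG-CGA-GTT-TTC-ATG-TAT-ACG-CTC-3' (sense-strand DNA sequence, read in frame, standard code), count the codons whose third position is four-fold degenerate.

Codon 1 TAT (Tyr): third position 2-fold.
Codon 2 CAG (Gln): third position 2-fold.
Codon 3 CTG (Leu): third position 4-fold.
Codon 4 CGA (Arg): third position 4-fold.
Codon 5 GTT (Val): third position 4-fold.
Codon 6 TTC (Phe): third position 2-fold.
Codon 7 ATG (Met): third position 1-fold.
Codon 8 TAT (Tyr): third position 2-fold.
Codon 9 ACG (Thr): third position 4-fold.
Codon 10 CTC (Leu): third position 4-fold.
Four-fold degenerate third positions: 5.

5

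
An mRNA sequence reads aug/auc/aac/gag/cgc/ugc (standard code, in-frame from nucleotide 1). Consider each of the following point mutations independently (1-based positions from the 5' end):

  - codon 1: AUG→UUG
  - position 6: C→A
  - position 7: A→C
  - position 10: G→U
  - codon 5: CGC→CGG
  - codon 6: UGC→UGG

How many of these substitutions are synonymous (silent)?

2

Codon 1: AUG (Met) → UUG (Leu) — missense.
Codon 2: AUC (Ile) → AUA (Ile) — synonymous.
Codon 3: AAC (Asn) → CAC (His) — missense.
Codon 4: GAG (Glu) → UAG (Stop) — nonsense.
Codon 5: CGC (Arg) → CGG (Arg) — synonymous.
Codon 6: UGC (Cys) → UGG (Trp) — missense.
Synonymous: 2 of 6.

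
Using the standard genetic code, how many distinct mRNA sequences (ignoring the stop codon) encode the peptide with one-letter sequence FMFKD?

16

Phe: 2 codons.
Met: 1 codon.
Phe: 2 codons.
Lys: 2 codons.
Asp: 2 codons.
2 × 1 × 2 × 2 × 2 = 16.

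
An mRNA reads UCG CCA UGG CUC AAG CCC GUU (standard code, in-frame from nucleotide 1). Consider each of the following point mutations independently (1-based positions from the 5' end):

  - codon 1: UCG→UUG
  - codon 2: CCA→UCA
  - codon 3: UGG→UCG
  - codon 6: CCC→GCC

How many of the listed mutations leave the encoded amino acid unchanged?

Codon 1: UCG (Ser) → UUG (Leu) — missense.
Codon 2: CCA (Pro) → UCA (Ser) — missense.
Codon 3: UGG (Trp) → UCG (Ser) — missense.
Codon 6: CCC (Pro) → GCC (Ala) — missense.
Synonymous: 0 of 4.

0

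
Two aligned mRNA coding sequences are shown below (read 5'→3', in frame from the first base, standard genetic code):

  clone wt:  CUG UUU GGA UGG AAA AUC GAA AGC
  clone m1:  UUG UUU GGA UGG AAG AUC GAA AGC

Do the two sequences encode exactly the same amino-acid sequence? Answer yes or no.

Codon 1: CUG Leu / UUG Leu — synonymous.
Codon 2: UUU Phe / UUU Phe — identical.
Codon 3: GGA Gly / GGA Gly — identical.
Codon 4: UGG Trp / UGG Trp — identical.
Codon 5: AAA Lys / AAG Lys — synonymous.
Codon 6: AUC Ile / AUC Ile — identical.
Codon 7: GAA Glu / GAA Glu — identical.
Codon 8: AGC Ser / AGC Ser — identical.
Nonsynonymous differences: 0 → same protein.

yes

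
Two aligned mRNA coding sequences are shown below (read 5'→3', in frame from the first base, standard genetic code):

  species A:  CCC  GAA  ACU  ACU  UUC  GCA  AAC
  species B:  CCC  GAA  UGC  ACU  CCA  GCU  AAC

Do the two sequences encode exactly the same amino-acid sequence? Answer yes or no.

no

Codon 1: CCC Pro / CCC Pro — identical.
Codon 2: GAA Glu / GAA Glu — identical.
Codon 3: ACU Thr / UGC Cys — nonsynonymous.
Codon 4: ACU Thr / ACU Thr — identical.
Codon 5: UUC Phe / CCA Pro — nonsynonymous.
Codon 6: GCA Ala / GCU Ala — synonymous.
Codon 7: AAC Asn / AAC Asn — identical.
Nonsynonymous differences: 2 → different protein.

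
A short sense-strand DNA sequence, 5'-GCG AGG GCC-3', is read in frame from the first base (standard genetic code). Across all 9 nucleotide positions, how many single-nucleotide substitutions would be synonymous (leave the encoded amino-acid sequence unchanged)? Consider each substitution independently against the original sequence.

Codon 1 (GCG, Ala): 3 synonymous substitutions.
Codon 2 (AGG, Arg): 2 synonymous substitutions.
Codon 3 (GCC, Ala): 3 synonymous substitutions.
Total: 3 + 2 + 3 = 8.

8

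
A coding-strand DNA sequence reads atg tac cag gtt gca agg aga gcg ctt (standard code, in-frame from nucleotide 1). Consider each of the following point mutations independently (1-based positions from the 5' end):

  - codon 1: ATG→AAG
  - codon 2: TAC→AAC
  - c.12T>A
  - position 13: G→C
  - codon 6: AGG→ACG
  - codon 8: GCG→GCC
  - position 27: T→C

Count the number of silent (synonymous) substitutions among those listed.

Codon 1: ATG (Met) → AAG (Lys) — missense.
Codon 2: TAC (Tyr) → AAC (Asn) — missense.
Codon 4: GTT (Val) → GTA (Val) — synonymous.
Codon 5: GCA (Ala) → CCA (Pro) — missense.
Codon 6: AGG (Arg) → ACG (Thr) — missense.
Codon 8: GCG (Ala) → GCC (Ala) — synonymous.
Codon 9: CTT (Leu) → CTC (Leu) — synonymous.
Synonymous: 3 of 7.

3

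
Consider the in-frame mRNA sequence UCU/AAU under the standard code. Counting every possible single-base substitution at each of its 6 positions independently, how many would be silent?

4

Codon 1 (UCU, Ser): 3 synonymous substitutions.
Codon 2 (AAU, Asn): 1 synonymous substitution.
Total: 3 + 1 = 4.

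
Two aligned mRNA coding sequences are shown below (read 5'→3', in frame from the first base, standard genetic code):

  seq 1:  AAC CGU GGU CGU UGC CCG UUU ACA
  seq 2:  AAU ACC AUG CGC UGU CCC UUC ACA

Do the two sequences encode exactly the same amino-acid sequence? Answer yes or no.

no

Codon 1: AAC Asn / AAU Asn — synonymous.
Codon 2: CGU Arg / ACC Thr — nonsynonymous.
Codon 3: GGU Gly / AUG Met — nonsynonymous.
Codon 4: CGU Arg / CGC Arg — synonymous.
Codon 5: UGC Cys / UGU Cys — synonymous.
Codon 6: CCG Pro / CCC Pro — synonymous.
Codon 7: UUU Phe / UUC Phe — synonymous.
Codon 8: ACA Thr / ACA Thr — identical.
Nonsynonymous differences: 2 → different protein.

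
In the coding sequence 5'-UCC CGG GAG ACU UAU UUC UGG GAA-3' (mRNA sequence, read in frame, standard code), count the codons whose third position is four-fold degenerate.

Codon 1 UCC (Ser): third position 4-fold.
Codon 2 CGG (Arg): third position 4-fold.
Codon 3 GAG (Glu): third position 2-fold.
Codon 4 ACU (Thr): third position 4-fold.
Codon 5 UAU (Tyr): third position 2-fold.
Codon 6 UUC (Phe): third position 2-fold.
Codon 7 UGG (Trp): third position 1-fold.
Codon 8 GAA (Glu): third position 2-fold.
Four-fold degenerate third positions: 3.

3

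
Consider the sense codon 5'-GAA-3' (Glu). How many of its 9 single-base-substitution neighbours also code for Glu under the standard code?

1

Position 1: none → 0 synonymous.
Position 2: none → 0 synonymous.
Position 3: GAG → 1 synonymous.
Total: 0 + 0 + 1 = 1.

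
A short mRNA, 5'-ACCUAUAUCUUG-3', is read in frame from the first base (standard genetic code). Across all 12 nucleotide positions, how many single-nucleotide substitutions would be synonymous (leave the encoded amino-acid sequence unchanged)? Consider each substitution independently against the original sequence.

8

Codon 1 (ACC, Thr): 3 synonymous substitutions.
Codon 2 (UAU, Tyr): 1 synonymous substitution.
Codon 3 (AUC, Ile): 2 synonymous substitutions.
Codon 4 (UUG, Leu): 2 synonymous substitutions.
Total: 3 + 1 + 2 + 2 = 8.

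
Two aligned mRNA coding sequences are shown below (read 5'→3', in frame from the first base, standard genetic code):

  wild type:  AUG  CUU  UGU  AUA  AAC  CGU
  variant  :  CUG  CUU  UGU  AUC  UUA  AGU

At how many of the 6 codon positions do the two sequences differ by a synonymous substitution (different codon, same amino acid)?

Codon 1: AUG Met / CUG Leu — nonsynonymous.
Codon 2: CUU Leu / CUU Leu — identical.
Codon 3: UGU Cys / UGU Cys — identical.
Codon 4: AUA Ile / AUC Ile — synonymous.
Codon 5: AAC Asn / UUA Leu — nonsynonymous.
Codon 6: CGU Arg / AGU Ser — nonsynonymous.
Synonymous differences: 1.

1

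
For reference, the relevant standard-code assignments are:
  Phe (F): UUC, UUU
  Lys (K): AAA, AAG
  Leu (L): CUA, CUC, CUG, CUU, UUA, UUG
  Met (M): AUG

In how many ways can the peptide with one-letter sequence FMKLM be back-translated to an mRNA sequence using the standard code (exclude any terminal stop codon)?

Phe: 2 codons.
Met: 1 codon.
Lys: 2 codons.
Leu: 6 codons.
Met: 1 codon.
2 × 1 × 2 × 6 × 1 = 24.

24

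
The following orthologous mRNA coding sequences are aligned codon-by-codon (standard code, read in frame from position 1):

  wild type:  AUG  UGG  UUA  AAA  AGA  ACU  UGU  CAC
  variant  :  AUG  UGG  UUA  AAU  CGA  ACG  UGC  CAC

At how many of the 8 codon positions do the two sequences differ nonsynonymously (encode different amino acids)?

1

Codon 1: AUG Met / AUG Met — identical.
Codon 2: UGG Trp / UGG Trp — identical.
Codon 3: UUA Leu / UUA Leu — identical.
Codon 4: AAA Lys / AAU Asn — nonsynonymous.
Codon 5: AGA Arg / CGA Arg — synonymous.
Codon 6: ACU Thr / ACG Thr — synonymous.
Codon 7: UGU Cys / UGC Cys — synonymous.
Codon 8: CAC His / CAC His — identical.
Nonsynonymous differences: 1.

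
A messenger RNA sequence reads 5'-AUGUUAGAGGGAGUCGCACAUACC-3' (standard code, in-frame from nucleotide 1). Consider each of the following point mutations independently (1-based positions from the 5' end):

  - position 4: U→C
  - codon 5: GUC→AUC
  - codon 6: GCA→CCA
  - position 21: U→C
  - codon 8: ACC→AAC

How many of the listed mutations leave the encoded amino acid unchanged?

Codon 2: UUA (Leu) → CUA (Leu) — synonymous.
Codon 5: GUC (Val) → AUC (Ile) — missense.
Codon 6: GCA (Ala) → CCA (Pro) — missense.
Codon 7: CAU (His) → CAC (His) — synonymous.
Codon 8: ACC (Thr) → AAC (Asn) — missense.
Synonymous: 2 of 5.

2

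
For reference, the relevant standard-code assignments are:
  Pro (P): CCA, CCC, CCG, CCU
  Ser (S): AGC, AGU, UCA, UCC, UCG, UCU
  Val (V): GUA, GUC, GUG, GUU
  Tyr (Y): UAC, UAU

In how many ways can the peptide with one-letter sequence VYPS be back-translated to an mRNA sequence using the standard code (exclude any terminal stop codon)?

Val: 4 codons.
Tyr: 2 codons.
Pro: 4 codons.
Ser: 6 codons.
4 × 2 × 4 × 6 = 192.

192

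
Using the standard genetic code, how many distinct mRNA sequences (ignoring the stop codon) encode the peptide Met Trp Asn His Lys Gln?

16

Met: 1 codon.
Trp: 1 codon.
Asn: 2 codons.
His: 2 codons.
Lys: 2 codons.
Gln: 2 codons.
1 × 1 × 2 × 2 × 2 × 2 = 16.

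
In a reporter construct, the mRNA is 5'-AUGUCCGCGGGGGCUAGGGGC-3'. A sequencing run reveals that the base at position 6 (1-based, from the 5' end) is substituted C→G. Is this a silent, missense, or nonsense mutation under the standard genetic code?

Position 6 falls in codon 2: UCC → Ser.
After the substitution the codon is UCG → Ser.
Both encode Ser, so the change is synonymous.

silent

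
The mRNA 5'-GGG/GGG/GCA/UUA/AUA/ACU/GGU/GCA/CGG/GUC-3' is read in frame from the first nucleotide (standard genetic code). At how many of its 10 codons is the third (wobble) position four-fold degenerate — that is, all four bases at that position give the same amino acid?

Codon 1 GGG (Gly): third position 4-fold.
Codon 2 GGG (Gly): third position 4-fold.
Codon 3 GCA (Ala): third position 4-fold.
Codon 4 UUA (Leu): third position 2-fold.
Codon 5 AUA (Ile): third position 3-fold.
Codon 6 ACU (Thr): third position 4-fold.
Codon 7 GGU (Gly): third position 4-fold.
Codon 8 GCA (Ala): third position 4-fold.
Codon 9 CGG (Arg): third position 4-fold.
Codon 10 GUC (Val): third position 4-fold.
Four-fold degenerate third positions: 8.

8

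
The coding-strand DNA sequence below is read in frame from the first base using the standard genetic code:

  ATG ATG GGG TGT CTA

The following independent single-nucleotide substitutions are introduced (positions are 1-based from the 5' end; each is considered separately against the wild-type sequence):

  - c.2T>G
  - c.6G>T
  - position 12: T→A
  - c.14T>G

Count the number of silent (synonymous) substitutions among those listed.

Codon 1: ATG (Met) → AGG (Arg) — missense.
Codon 2: ATG (Met) → ATT (Ile) — missense.
Codon 4: TGT (Cys) → TGA (Stop) — nonsense.
Codon 5: CTA (Leu) → CGA (Arg) — missense.
Synonymous: 0 of 4.

0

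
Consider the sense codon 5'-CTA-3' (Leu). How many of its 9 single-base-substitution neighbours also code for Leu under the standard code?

4

Position 1: TTA → 1 synonymous.
Position 2: none → 0 synonymous.
Position 3: CTT, CTC, CTG → 3 synonymous.
Total: 1 + 0 + 3 = 4.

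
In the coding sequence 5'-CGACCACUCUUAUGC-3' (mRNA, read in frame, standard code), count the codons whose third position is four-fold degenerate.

3

Codon 1 CGA (Arg): third position 4-fold.
Codon 2 CCA (Pro): third position 4-fold.
Codon 3 CUC (Leu): third position 4-fold.
Codon 4 UUA (Leu): third position 2-fold.
Codon 5 UGC (Cys): third position 2-fold.
Four-fold degenerate third positions: 3.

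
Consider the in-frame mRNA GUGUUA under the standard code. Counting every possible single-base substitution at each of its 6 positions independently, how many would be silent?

5

Codon 1 (GUG, Val): 3 synonymous substitutions.
Codon 2 (UUA, Leu): 2 synonymous substitutions.
Total: 3 + 2 = 5.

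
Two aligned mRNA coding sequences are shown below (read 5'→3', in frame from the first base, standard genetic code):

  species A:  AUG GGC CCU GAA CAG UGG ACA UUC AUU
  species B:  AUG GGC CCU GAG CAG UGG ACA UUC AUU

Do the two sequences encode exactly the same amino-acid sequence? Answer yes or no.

yes

Codon 1: AUG Met / AUG Met — identical.
Codon 2: GGC Gly / GGC Gly — identical.
Codon 3: CCU Pro / CCU Pro — identical.
Codon 4: GAA Glu / GAG Glu — synonymous.
Codon 5: CAG Gln / CAG Gln — identical.
Codon 6: UGG Trp / UGG Trp — identical.
Codon 7: ACA Thr / ACA Thr — identical.
Codon 8: UUC Phe / UUC Phe — identical.
Codon 9: AUU Ile / AUU Ile — identical.
Nonsynonymous differences: 0 → same protein.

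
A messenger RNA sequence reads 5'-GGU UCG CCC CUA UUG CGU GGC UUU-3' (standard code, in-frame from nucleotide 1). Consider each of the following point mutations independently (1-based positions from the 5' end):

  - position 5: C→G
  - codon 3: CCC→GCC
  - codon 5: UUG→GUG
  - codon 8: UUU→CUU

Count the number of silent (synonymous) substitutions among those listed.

0

Codon 2: UCG (Ser) → UGG (Trp) — missense.
Codon 3: CCC (Pro) → GCC (Ala) — missense.
Codon 5: UUG (Leu) → GUG (Val) — missense.
Codon 8: UUU (Phe) → CUU (Leu) — missense.
Synonymous: 0 of 4.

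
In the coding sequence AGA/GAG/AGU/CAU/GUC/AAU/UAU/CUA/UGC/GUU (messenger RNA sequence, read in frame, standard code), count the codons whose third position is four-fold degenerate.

Codon 1 AGA (Arg): third position 2-fold.
Codon 2 GAG (Glu): third position 2-fold.
Codon 3 AGU (Ser): third position 2-fold.
Codon 4 CAU (His): third position 2-fold.
Codon 5 GUC (Val): third position 4-fold.
Codon 6 AAU (Asn): third position 2-fold.
Codon 7 UAU (Tyr): third position 2-fold.
Codon 8 CUA (Leu): third position 4-fold.
Codon 9 UGC (Cys): third position 2-fold.
Codon 10 GUU (Val): third position 4-fold.
Four-fold degenerate third positions: 3.

3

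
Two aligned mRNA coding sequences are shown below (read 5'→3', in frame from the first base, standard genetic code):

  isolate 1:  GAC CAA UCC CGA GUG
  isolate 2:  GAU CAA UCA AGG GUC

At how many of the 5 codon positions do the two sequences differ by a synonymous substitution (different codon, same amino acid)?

Codon 1: GAC Asp / GAU Asp — synonymous.
Codon 2: CAA Gln / CAA Gln — identical.
Codon 3: UCC Ser / UCA Ser — synonymous.
Codon 4: CGA Arg / AGG Arg — synonymous.
Codon 5: GUG Val / GUC Val — synonymous.
Synonymous differences: 4.

4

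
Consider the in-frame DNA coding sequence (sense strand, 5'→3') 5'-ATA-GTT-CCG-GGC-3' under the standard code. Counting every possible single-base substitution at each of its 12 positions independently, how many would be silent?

Codon 1 (ATA, Ile): 2 synonymous substitutions.
Codon 2 (GTT, Val): 3 synonymous substitutions.
Codon 3 (CCG, Pro): 3 synonymous substitutions.
Codon 4 (GGC, Gly): 3 synonymous substitutions.
Total: 2 + 3 + 3 + 3 = 11.

11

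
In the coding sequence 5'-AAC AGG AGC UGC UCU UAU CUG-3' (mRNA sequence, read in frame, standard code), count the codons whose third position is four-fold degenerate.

2

Codon 1 AAC (Asn): third position 2-fold.
Codon 2 AGG (Arg): third position 2-fold.
Codon 3 AGC (Ser): third position 2-fold.
Codon 4 UGC (Cys): third position 2-fold.
Codon 5 UCU (Ser): third position 4-fold.
Codon 6 UAU (Tyr): third position 2-fold.
Codon 7 CUG (Leu): third position 4-fold.
Four-fold degenerate third positions: 2.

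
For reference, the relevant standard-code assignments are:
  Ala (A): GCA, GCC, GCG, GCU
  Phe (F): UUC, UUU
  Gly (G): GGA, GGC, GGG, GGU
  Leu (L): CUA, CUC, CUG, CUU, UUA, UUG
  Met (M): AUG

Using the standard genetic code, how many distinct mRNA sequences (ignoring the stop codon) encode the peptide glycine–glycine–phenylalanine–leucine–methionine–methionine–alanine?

Gly: 4 codons.
Gly: 4 codons.
Phe: 2 codons.
Leu: 6 codons.
Met: 1 codon.
Met: 1 codon.
Ala: 4 codons.
4 × 4 × 2 × 6 × 1 × 1 × 4 = 768.

768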